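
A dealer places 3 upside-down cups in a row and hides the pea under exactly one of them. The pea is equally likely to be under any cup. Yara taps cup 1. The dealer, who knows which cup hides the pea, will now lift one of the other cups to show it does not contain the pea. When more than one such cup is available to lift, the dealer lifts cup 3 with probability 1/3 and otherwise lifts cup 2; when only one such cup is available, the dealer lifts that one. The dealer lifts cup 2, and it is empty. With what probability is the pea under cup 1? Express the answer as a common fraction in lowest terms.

2/5

Consider each possible location of the pea in turn.
If it is under cup 1 (prior 1/3): cup 3 is available but not opened, probability 2/3; weight (1/3)·(2/3) = 2/9.
If it is under cup 2 (prior 1/3): the dealer opened cup 2, so this case is ruled out; weight (1/3)·0 = 0.
If it is under cup 3 (prior 1/3): only cup 2 is available, probability 1; weight (1/3)·1 = 1/3.
The weights sum to 5/9.
So P(the pea under cup 1 | the dealer opened cup 2) = (2/9) / (5/9) = 2/5.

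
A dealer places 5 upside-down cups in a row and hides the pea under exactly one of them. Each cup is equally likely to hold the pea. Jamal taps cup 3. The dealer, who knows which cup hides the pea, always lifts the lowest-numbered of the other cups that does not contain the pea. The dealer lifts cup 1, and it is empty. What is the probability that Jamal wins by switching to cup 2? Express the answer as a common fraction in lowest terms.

1/4

Consider each possible location of the pea in turn.
If it is under cup 1 (prior 1/5): the dealer opened cup 1, so this case is ruled out; weight (1/5)·0 = 0.
If it is under any of cups 2, 3, 4, and 5 (prior 1/5 each): cup 1 is the lowest-numbered option available, probability 1; weight (1/5)·1 = 1/5 each.
The weights sum to 4/5.
So P(the pea under cup 2 | the dealer opened cup 1) = (1/5) / (4/5) = 1/4.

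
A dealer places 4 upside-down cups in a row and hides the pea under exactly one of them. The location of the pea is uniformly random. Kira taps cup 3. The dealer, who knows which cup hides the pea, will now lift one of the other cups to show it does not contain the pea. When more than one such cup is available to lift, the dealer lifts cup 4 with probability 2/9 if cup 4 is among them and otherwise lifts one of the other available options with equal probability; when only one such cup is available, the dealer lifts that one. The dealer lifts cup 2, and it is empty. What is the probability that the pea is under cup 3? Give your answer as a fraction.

7/30

Consider each possible location of the pea in turn.
If it is under cup 1 (prior 1/4): cup 4 is available but not opened, probability 7/9; weight (1/4)·(7/9) = 7/36.
If it is under cup 2 (prior 1/4): the dealer opened cup 2, so this case is ruled out; weight (1/4)·0 = 0.
If it is under cup 3 (prior 1/4): cup 4 is available but not opened; cup 2 gets probability (1 − 2/9)/2 = 7/18; weight (1/4)·(7/18) = 7/72.
If it is under cup 4 (prior 1/4): cup 4 holds the prize so is unavailable; the dealer chooses uniformly among the 2 others, probability 1/2; weight (1/4)·(1/2) = 1/8.
The weights sum to 5/12.
So P(the pea under cup 3 | the dealer opened cup 2) = (7/72) / (5/12) = 7/30.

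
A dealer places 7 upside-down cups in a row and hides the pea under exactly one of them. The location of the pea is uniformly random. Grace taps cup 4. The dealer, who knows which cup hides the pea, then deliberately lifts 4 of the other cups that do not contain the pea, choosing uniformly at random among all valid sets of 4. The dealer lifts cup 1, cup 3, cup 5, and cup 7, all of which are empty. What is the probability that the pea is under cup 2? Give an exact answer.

Condition on the true location of the pea.
If it is under any of cups 1, 3, 5, and 7 (prior 1/7 each): that cup was opened and seen not to hold the prize — ruled out; weight (1/7)·0 = 0 each.
If it is under either of cups 2 and 6 (prior 1/7 each): the dealer has 5 equally likely choices, so probability 1/5; weight (1/7)·(1/5) = 1/35 each.
If it is under cup 4 (prior 1/7): the dealer has 15 equally likely choices, so probability 1/15; weight (1/7)·(1/15) = 1/105.
The weights sum to 1/15.
So P(the pea under cup 2 | the dealer opened cup 1, cup 3, cup 5, and cup 7) = (1/35) / (1/15) = 3/7.

3/7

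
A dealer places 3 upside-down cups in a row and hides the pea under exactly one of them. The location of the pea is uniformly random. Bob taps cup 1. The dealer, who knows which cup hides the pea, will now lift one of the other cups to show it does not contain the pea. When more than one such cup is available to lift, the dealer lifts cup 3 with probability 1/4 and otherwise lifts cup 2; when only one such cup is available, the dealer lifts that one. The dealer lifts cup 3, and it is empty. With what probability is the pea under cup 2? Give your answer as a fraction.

4/5

Condition on the true location of the pea.
If it is under cup 1 (prior 1/3): cup 3 is available, opened with probability 1/4; weight (1/3)·(1/4) = 1/12.
If it is under cup 2 (prior 1/3): only cup 3 is available, probability 1; weight (1/3)·1 = 1/3.
If it is under cup 3 (prior 1/3): the dealer opened cup 3, so this case is ruled out; weight (1/3)·0 = 0.
The weights sum to 5/12.
So P(the pea under cup 2 | the dealer opened cup 3) = (1/3) / (5/12) = 4/5.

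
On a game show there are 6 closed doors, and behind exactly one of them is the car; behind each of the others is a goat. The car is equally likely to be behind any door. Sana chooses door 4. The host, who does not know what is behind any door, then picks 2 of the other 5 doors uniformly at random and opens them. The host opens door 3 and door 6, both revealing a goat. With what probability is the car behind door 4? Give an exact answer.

1/4

Because the host chose which doors to open without knowing where the car is, the choice is independent of the prize location. Learning that none of the 2 opened doors holds the car simply rules out those 2 locations and leaves the remaining 4 doors still equally likely by symmetry.
So P(the car behind door 4) = 1/4.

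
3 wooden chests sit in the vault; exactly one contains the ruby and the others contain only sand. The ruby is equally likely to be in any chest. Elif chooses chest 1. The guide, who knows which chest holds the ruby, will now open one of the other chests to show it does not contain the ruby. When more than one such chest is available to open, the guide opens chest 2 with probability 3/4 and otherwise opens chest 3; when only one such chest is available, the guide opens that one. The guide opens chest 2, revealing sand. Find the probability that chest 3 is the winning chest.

4/7

Apply Bayes' rule, conditioning on where the ruby actually is.
If it is in chest 1 (prior 1/3): chest 2 is available, opened with probability 3/4; weight (1/3)·(3/4) = 1/4.
If it is in chest 2 (prior 1/3): the guide opened chest 2, so this case is ruled out; weight (1/3)·0 = 0.
If it is in chest 3 (prior 1/3): only chest 2 is available, probability 1; weight (1/3)·1 = 1/3.
The weights sum to 7/12.
So P(the ruby in chest 3 | the guide opened chest 2) = (1/3) / (7/12) = 4/7.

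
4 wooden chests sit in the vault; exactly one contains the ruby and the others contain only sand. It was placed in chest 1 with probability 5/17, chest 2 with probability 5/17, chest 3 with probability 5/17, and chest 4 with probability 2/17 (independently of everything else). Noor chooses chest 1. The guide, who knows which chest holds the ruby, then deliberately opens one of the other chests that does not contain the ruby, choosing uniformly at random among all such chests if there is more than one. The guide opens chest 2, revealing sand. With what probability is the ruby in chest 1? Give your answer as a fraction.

10/31

Condition on the true location of the ruby.
If it is in chest 1 (prior 5/17): the guide has 3 equally likely choices, so probability 1/3; weight (5/17)·(1/3) = 5/51.
If it is in chest 2 (prior 5/17): the guide opened chest 2, so this case is ruled out; weight (5/17)·0 = 0.
If it is in chest 3 (prior 5/17): the guide has 2 equally likely choices, so probability 1/2; weight (5/17)·(1/2) = 5/34.
If it is in chest 4 (prior 2/17): the guide has 2 equally likely choices, so probability 1/2; weight (2/17)·(1/2) = 1/17.
The weights sum to 31/102.
So P(the ruby in chest 1 | the guide opened chest 2) = (5/51) / (31/102) = 10/31.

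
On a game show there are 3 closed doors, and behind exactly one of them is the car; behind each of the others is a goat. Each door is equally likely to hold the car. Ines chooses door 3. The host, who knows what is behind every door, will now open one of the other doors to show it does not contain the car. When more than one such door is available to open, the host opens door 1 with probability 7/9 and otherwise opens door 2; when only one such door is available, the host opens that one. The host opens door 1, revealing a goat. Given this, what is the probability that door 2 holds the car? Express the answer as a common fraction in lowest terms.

Consider each possible location of the car in turn.
If it is behind door 1 (prior 1/3): the host opened door 1, so this case is ruled out; weight (1/3)·0 = 0.
If it is behind door 2 (prior 1/3): only door 1 is available, probability 1; weight (1/3)·1 = 1/3.
If it is behind door 3 (prior 1/3): door 1 is available, opened with probability 7/9; weight (1/3)·(7/9) = 7/27.
The weights sum to 16/27.
So P(the car behind door 2 | the host opened door 1) = (1/3) / (16/27) = 9/16.

9/16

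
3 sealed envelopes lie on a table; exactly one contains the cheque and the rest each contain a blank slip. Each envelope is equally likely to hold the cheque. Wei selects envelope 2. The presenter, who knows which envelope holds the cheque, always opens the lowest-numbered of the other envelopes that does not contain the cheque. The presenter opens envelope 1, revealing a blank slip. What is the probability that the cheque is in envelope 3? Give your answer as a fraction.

1/2

Apply Bayes' rule, conditioning on where the cheque actually is.
If it is in envelope 1 (prior 1/3): the presenter opened envelope 1, so this case is ruled out; weight (1/3)·0 = 0.
If it is in either of envelopes 2 and 3 (prior 1/3 each): envelope 1 is the lowest-numbered option available, probability 1; weight (1/3)·1 = 1/3 each.
The weights sum to 2/3.
So P(the cheque in envelope 3 | the presenter opened envelope 1) = (1/3) / (2/3) = 1/2.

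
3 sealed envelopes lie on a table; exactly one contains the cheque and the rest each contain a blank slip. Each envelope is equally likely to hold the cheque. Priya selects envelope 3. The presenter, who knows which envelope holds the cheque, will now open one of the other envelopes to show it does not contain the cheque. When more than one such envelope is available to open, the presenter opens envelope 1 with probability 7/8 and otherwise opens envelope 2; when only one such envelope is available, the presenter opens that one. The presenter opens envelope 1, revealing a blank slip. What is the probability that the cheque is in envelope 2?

Condition on the true location of the cheque.
If it is in envelope 1 (prior 1/3): the presenter opened envelope 1, so this case is ruled out; weight (1/3)·0 = 0.
If it is in envelope 2 (prior 1/3): only envelope 1 is available, probability 1; weight (1/3)·1 = 1/3.
If it is in envelope 3 (prior 1/3): envelope 1 is available, opened with probability 7/8; weight (1/3)·(7/8) = 7/24.
The weights sum to 5/8.
So P(the cheque in envelope 2 | the presenter opened envelope 1) = (1/3) / (5/8) = 8/15.

8/15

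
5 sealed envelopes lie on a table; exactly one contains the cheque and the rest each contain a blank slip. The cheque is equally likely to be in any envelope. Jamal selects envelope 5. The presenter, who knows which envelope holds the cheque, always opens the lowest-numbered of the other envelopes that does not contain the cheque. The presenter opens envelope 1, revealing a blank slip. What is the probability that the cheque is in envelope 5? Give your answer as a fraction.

1/4

Condition on the true location of the cheque.
If it is in envelope 1 (prior 1/5): the presenter opened envelope 1, so this case is ruled out; weight (1/5)·0 = 0.
If it is in any of envelopes 2, 3, 4, and 5 (prior 1/5 each): envelope 1 is the lowest-numbered option available, probability 1; weight (1/5)·1 = 1/5 each.
The weights sum to 4/5.
So P(the cheque in envelope 5 | the presenter opened envelope 1) = (1/5) / (4/5) = 1/4.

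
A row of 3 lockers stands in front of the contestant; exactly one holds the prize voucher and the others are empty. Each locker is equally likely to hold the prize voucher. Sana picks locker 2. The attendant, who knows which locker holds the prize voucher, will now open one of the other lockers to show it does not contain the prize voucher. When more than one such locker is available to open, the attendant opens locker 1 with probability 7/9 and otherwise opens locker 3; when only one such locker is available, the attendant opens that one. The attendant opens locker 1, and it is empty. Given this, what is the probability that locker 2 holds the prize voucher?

Apply Bayes' rule, conditioning on where the prize voucher actually is.
If it is in locker 1 (prior 1/3): the attendant opened locker 1, so this case is ruled out; weight (1/3)·0 = 0.
If it is in locker 2 (prior 1/3): locker 1 is available, opened with probability 7/9; weight (1/3)·(7/9) = 7/27.
If it is in locker 3 (prior 1/3): only locker 1 is available, probability 1; weight (1/3)·1 = 1/3.
The weights sum to 16/27.
So P(the prize voucher in locker 2 | the attendant opened locker 1) = (7/27) / (16/27) = 7/16.

7/16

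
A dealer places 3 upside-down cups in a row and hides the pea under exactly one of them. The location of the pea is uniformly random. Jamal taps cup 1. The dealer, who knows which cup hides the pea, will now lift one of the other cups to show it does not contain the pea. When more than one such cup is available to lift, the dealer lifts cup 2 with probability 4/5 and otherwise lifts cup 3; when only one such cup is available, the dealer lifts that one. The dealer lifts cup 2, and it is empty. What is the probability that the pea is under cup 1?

Apply Bayes' rule, conditioning on where the pea actually is.
If it is under cup 1 (prior 1/3): cup 2 is available, opened with probability 4/5; weight (1/3)·(4/5) = 4/15.
If it is under cup 2 (prior 1/3): the dealer opened cup 2, so this case is ruled out; weight (1/3)·0 = 0.
If it is under cup 3 (prior 1/3): only cup 2 is available, probability 1; weight (1/3)·1 = 1/3.
The weights sum to 3/5.
So P(the pea under cup 1 | the dealer opened cup 2) = (4/15) / (3/5) = 4/9.

4/9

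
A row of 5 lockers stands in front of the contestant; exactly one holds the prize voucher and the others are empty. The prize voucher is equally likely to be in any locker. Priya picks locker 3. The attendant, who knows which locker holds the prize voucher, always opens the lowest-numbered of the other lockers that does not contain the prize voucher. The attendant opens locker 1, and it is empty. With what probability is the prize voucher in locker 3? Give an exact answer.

1/4

Consider each possible location of the prize voucher in turn.
If it is in locker 1 (prior 1/5): the attendant opened locker 1, so this case is ruled out; weight (1/5)·0 = 0.
If it is in any of lockers 2, 3, 4, and 5 (prior 1/5 each): locker 1 is the lowest-numbered option available, probability 1; weight (1/5)·1 = 1/5 each.
The weights sum to 4/5.
So P(the prize voucher in locker 3 | the attendant opened locker 1) = (1/5) / (4/5) = 1/4.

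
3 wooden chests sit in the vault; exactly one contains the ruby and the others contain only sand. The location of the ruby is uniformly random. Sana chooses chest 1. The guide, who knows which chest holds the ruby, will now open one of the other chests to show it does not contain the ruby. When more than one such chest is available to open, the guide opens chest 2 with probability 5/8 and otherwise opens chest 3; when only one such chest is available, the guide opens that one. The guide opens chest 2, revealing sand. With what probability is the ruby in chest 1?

5/13

Condition on the true location of the ruby.
If it is in chest 1 (prior 1/3): chest 2 is available, opened with probability 5/8; weight (1/3)·(5/8) = 5/24.
If it is in chest 2 (prior 1/3): the guide opened chest 2, so this case is ruled out; weight (1/3)·0 = 0.
If it is in chest 3 (prior 1/3): only chest 2 is available, probability 1; weight (1/3)·1 = 1/3.
The weights sum to 13/24.
So P(the ruby in chest 1 | the guide opened chest 2) = (5/24) / (13/24) = 5/13.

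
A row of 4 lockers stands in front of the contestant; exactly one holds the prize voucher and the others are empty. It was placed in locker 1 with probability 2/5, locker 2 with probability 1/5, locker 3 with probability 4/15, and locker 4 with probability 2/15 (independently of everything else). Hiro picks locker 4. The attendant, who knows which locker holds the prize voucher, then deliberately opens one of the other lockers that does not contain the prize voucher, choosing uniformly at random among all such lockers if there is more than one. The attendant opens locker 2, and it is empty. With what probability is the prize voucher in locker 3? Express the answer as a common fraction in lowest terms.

Consider each possible location of the prize voucher in turn.
If it is in locker 1 (prior 2/5): the attendant has 2 equally likely choices, so probability 1/2; weight (2/5)·(1/2) = 1/5.
If it is in locker 2 (prior 1/5): the attendant opened locker 2, so this case is ruled out; weight (1/5)·0 = 0.
If it is in locker 3 (prior 4/15): the attendant has 2 equally likely choices, so probability 1/2; weight (4/15)·(1/2) = 2/15.
If it is in locker 4 (prior 2/15): the attendant has 3 equally likely choices, so probability 1/3; weight (2/15)·(1/3) = 2/45.
The weights sum to 17/45.
So P(the prize voucher in locker 3 | the attendant opened locker 2) = (2/15) / (17/45) = 6/17.

6/17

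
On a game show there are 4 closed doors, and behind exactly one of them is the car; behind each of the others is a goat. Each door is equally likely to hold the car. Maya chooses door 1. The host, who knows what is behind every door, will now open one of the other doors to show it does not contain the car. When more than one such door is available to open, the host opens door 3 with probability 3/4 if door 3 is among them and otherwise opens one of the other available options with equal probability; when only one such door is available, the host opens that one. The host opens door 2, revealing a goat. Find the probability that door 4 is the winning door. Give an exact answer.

Condition on the true location of the car.
If it is behind door 1 (prior 1/4): door 3 is available but not opened; door 2 gets probability (1 − 3/4)/2 = 1/8; weight (1/4)·(1/8) = 1/32.
If it is behind door 2 (prior 1/4): the host opened door 2, so this case is ruled out; weight (1/4)·0 = 0.
If it is behind door 3 (prior 1/4): door 3 holds the prize so is unavailable; the host chooses uniformly among the 2 others, probability 1/2; weight (1/4)·(1/2) = 1/8.
If it is behind door 4 (prior 1/4): door 3 is available but not opened, probability 1/4; weight (1/4)·(1/4) = 1/16.
The weights sum to 7/32.
So P(the car behind door 4 | the host opened door 2) = (1/16) / (7/32) = 2/7.

2/7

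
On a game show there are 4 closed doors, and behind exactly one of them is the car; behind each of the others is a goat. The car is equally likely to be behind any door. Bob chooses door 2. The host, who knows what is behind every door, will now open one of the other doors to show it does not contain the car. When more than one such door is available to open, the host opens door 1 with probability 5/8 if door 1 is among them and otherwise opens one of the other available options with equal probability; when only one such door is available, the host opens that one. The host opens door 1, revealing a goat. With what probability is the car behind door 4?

1/3

Apply Bayes' rule, conditioning on where the car actually is.
If it is behind door 1 (prior 1/4): the host opened door 1, so this case is ruled out; weight (1/4)·0 = 0.
If it is behind any of doors 2, 3, and 4 (prior 1/4 each): door 1 is available, opened with probability 5/8; weight (1/4)·(5/8) = 5/32 each.
The weights sum to 15/32.
So P(the car behind door 4 | the host opened door 1) = (5/32) / (15/32) = 1/3.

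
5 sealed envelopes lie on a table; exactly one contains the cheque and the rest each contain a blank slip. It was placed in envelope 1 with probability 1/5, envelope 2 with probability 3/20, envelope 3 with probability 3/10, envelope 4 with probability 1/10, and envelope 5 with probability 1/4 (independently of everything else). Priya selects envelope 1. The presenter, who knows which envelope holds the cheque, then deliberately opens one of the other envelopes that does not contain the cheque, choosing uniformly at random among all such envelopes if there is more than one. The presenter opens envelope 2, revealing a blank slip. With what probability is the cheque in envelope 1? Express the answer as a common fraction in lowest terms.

Condition on the true location of the cheque.
If it is in envelope 1 (prior 1/5): the presenter has 4 equally likely choices, so probability 1/4; weight (1/5)·(1/4) = 1/20.
If it is in envelope 2 (prior 3/20): the presenter opened envelope 2, so this case is ruled out; weight (3/20)·0 = 0.
If it is in envelope 3 (prior 3/10): the presenter has 3 equally likely choices, so probability 1/3; weight (3/10)·(1/3) = 1/10.
If it is in envelope 4 (prior 1/10): the presenter has 3 equally likely choices, so probability 1/3; weight (1/10)·(1/3) = 1/30.
If it is in envelope 5 (prior 1/4): the presenter has 3 equally likely choices, so probability 1/3; weight (1/4)·(1/3) = 1/12.
The weights sum to 4/15.
So P(the cheque in envelope 1 | the presenter opened envelope 2) = (1/20) / (4/15) = 3/16.

3/16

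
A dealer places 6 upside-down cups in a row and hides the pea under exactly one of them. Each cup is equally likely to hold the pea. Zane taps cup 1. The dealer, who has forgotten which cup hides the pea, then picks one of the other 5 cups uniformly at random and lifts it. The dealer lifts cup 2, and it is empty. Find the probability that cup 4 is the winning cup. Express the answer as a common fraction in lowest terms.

Condition on the true location of the pea.
If it is under any of cups 1, 3, 4, 5, and 6 (prior 1/6 each): the dealer picks cup 2 with probability 1/5 regardless, and it is not the prize; weight (1/6)·(1/5) = 1/30 each.
If it is under cup 2 (prior 1/6): the dealer opened cup 2, so this case is ruled out; weight (1/6)·0 = 0.
The weights sum to 1/6.
So P(the pea under cup 4 | the dealer opened cup 2) = (1/30) / (1/6) = 1/5.

1/5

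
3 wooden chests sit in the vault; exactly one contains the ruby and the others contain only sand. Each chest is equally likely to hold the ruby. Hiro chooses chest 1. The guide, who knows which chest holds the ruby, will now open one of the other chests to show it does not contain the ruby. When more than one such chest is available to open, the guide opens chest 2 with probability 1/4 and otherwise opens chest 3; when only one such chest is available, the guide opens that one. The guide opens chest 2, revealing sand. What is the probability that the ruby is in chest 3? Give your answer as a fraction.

Apply Bayes' rule, conditioning on where the ruby actually is.
If it is in chest 1 (prior 1/3): chest 2 is available, opened with probability 1/4; weight (1/3)·(1/4) = 1/12.
If it is in chest 2 (prior 1/3): the guide opened chest 2, so this case is ruled out; weight (1/3)·0 = 0.
If it is in chest 3 (prior 1/3): only chest 2 is available, probability 1; weight (1/3)·1 = 1/3.
The weights sum to 5/12.
So P(the ruby in chest 3 | the guide opened chest 2) = (1/3) / (5/12) = 4/5.

4/5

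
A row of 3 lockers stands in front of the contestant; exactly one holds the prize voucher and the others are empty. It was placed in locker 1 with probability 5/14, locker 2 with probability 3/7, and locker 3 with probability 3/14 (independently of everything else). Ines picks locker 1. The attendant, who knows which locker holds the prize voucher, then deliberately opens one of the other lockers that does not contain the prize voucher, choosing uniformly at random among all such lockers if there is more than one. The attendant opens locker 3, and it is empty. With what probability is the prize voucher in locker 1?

5/17

Condition on the true location of the prize voucher.
If it is in locker 1 (prior 5/14): the attendant has 2 equally likely choices, so probability 1/2; weight (5/14)·(1/2) = 5/28.
If it is in locker 2 (prior 3/7): the attendant has no choice, probability 1; weight (3/7)·1 = 3/7.
If it is in locker 3 (prior 3/14): the attendant opened locker 3, so this case is ruled out; weight (3/14)·0 = 0.
The weights sum to 17/28.
So P(the prize voucher in locker 1 | the attendant opened locker 3) = (5/28) / (17/28) = 5/17.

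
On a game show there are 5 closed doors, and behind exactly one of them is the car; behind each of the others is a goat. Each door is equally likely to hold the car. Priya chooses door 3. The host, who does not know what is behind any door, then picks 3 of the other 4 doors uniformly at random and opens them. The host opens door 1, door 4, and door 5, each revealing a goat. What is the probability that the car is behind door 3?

1/2

Condition on the true location of the car.
If it is behind any of doors 1, 4, and 5 (prior 1/5 each): that door was opened and seen not to hold the prize — ruled out; weight (1/5)·0 = 0 each.
If it is behind either of doors 2 and 3 (prior 1/5 each): the host picks exactly this set with probability 1/4 regardless, and none is the prize; weight (1/5)·(1/4) = 1/20 each.
The weights sum to 1/10.
So P(the car behind door 3 | the host opened door 1, door 4, and door 5) = (1/20) / (1/10) = 1/2.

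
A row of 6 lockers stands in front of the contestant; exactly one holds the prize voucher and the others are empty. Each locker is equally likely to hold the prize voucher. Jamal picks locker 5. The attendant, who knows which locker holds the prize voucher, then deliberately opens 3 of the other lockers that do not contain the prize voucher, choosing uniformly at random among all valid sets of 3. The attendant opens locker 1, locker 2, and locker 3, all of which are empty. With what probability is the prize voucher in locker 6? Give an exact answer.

Apply Bayes' rule, conditioning on where the prize voucher actually is.
If it is in any of lockers 1, 2, and 3 (prior 1/6 each): that locker was opened and seen not to hold the prize — ruled out; weight (1/6)·0 = 0 each.
If it is in either of lockers 4 and 6 (prior 1/6 each): the attendant has 4 equally likely choices, so probability 1/4; weight (1/6)·(1/4) = 1/24 each.
If it is in locker 5 (prior 1/6): the attendant has 10 equally likely choices, so probability 1/10; weight (1/6)·(1/10) = 1/60.
The weights sum to 1/10.
So P(the prize voucher in locker 6 | the attendant opened locker 1, locker 2, and locker 3) = (1/24) / (1/10) = 5/12.

5/12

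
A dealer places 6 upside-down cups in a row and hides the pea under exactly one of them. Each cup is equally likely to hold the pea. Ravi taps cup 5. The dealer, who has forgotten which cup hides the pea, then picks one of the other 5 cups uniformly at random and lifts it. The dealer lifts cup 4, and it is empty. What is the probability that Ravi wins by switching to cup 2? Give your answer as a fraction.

1/5

Because the dealer chose which cup to lift without knowing where the pea is, the choice is independent of the prize location. Learning that cup 4 does not hold the pea simply rules out that one location and leaves the remaining 5 cups still equally likely by symmetry.
So P(the pea under cup 2) = 1/5.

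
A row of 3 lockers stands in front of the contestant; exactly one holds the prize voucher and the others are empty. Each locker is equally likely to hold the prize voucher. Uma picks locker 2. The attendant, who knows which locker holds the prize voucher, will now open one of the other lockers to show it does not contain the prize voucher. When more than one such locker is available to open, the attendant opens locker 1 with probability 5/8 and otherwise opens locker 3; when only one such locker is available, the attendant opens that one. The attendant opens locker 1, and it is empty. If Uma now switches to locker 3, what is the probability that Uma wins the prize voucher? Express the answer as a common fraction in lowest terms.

8/13

Consider each possible location of the prize voucher in turn.
If it is in locker 1 (prior 1/3): the attendant opened locker 1, so this case is ruled out; weight (1/3)·0 = 0.
If it is in locker 2 (prior 1/3): locker 1 is available, opened with probability 5/8; weight (1/3)·(5/8) = 5/24.
If it is in locker 3 (prior 1/3): only locker 1 is available, probability 1; weight (1/3)·1 = 1/3.
The weights sum to 13/24.
So P(the prize voucher in locker 3 | the attendant opened locker 1) = (1/3) / (13/24) = 8/13.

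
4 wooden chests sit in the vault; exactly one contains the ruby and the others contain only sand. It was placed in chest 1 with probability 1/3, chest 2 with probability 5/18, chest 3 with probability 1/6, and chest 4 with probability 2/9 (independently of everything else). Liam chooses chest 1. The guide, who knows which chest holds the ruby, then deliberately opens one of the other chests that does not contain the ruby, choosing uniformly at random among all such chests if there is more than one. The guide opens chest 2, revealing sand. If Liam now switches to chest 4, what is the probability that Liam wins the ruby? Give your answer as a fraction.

4/11

Apply Bayes' rule, conditioning on where the ruby actually is.
If it is in chest 1 (prior 1/3): the guide has 3 equally likely choices, so probability 1/3; weight (1/3)·(1/3) = 1/9.
If it is in chest 2 (prior 5/18): the guide opened chest 2, so this case is ruled out; weight (5/18)·0 = 0.
If it is in chest 3 (prior 1/6): the guide has 2 equally likely choices, so probability 1/2; weight (1/6)·(1/2) = 1/12.
If it is in chest 4 (prior 2/9): the guide has 2 equally likely choices, so probability 1/2; weight (2/9)·(1/2) = 1/9.
The weights sum to 11/36.
So P(the ruby in chest 4 | the guide opened chest 2) = (1/9) / (11/36) = 4/11.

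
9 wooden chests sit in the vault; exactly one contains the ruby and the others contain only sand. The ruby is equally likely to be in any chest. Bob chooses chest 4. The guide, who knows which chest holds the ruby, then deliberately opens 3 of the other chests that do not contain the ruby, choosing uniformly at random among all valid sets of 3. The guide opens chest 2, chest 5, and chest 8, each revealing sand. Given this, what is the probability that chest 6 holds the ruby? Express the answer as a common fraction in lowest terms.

8/45

Apply Bayes' rule, conditioning on where the ruby actually is.
If it is in any of chests 1, 3, 6, 7, and 9 (prior 1/9 each): the guide has 35 equally likely choices, so probability 1/35; weight (1/9)·(1/35) = 1/315 each.
If it is in any of chests 2, 5, and 8 (prior 1/9 each): that chest was opened and seen not to hold the prize — ruled out; weight (1/9)·0 = 0 each.
If it is in chest 4 (prior 1/9): the guide has 56 equally likely choices, so probability 1/56; weight (1/9)·(1/56) = 1/504.
The weights sum to 1/56.
So P(the ruby in chest 6 | the guide opened chest 2, chest 5, and chest 8) = (1/315) / (1/56) = 8/45.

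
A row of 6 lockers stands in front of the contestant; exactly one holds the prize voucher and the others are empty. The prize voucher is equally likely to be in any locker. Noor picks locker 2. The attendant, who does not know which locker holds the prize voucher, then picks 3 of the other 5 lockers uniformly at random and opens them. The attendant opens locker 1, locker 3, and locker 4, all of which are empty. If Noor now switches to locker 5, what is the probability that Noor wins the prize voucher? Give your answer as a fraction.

Apply Bayes' rule, conditioning on where the prize voucher actually is.
If it is in any of lockers 1, 3, and 4 (prior 1/6 each): that locker was opened and seen not to hold the prize — ruled out; weight (1/6)·0 = 0 each.
If it is in any of lockers 2, 5, and 6 (prior 1/6 each): the attendant picks exactly this set with probability 1/10 regardless, and none is the prize; weight (1/6)·(1/10) = 1/60 each.
The weights sum to 1/20.
So P(the prize voucher in locker 5 | the attendant opened locker 1, locker 3, and locker 4) = (1/60) / (1/20) = 1/3.

1/3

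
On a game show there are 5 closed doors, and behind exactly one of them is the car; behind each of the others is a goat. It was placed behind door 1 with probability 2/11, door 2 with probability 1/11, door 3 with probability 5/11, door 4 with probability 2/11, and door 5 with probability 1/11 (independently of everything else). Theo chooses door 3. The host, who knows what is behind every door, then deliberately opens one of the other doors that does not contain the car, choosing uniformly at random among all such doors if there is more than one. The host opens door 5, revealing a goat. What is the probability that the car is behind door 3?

3/7

Apply Bayes' rule, conditioning on where the car actually is.
If it is behind either of doors 1 and 4 (prior 2/11 each): the host has 3 equally likely choices, so probability 1/3; weight (2/11)·(1/3) = 2/33 each.
If it is behind door 2 (prior 1/11): the host has 3 equally likely choices, so probability 1/3; weight (1/11)·(1/3) = 1/33.
If it is behind door 3 (prior 5/11): the host has 4 equally likely choices, so probability 1/4; weight (5/11)·(1/4) = 5/44.
If it is behind door 5 (prior 1/11): the host opened door 5, so this case is ruled out; weight (1/11)·0 = 0.
The weights sum to 35/132.
So P(the car behind door 3 | the host opened door 5) = (5/44) / (35/132) = 3/7.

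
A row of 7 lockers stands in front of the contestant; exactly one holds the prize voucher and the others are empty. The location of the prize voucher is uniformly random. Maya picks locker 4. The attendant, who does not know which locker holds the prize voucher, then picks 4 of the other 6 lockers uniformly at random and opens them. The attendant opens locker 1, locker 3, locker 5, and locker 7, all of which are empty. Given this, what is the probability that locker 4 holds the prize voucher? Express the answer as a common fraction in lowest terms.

Apply Bayes' rule, conditioning on where the prize voucher actually is.
If it is in any of lockers 1, 3, 5, and 7 (prior 1/7 each): that locker was opened and seen not to hold the prize — ruled out; weight (1/7)·0 = 0 each.
If it is in any of lockers 2, 4, and 6 (prior 1/7 each): the attendant picks exactly this set with probability 1/15 regardless, and none is the prize; weight (1/7)·(1/15) = 1/105 each.
The weights sum to 1/35.
So P(the prize voucher in locker 4 | the attendant opened locker 1, locker 3, locker 5, and locker 7) = (1/105) / (1/35) = 1/3.

1/3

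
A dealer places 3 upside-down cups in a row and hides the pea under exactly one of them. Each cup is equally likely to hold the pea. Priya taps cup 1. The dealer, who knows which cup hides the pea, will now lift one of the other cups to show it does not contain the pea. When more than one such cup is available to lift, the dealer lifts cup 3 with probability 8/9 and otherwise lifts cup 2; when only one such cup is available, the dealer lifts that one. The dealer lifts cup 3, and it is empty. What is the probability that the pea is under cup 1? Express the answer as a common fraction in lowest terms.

8/17

Consider each possible location of the pea in turn.
If it is under cup 1 (prior 1/3): cup 3 is available, opened with probability 8/9; weight (1/3)·(8/9) = 8/27.
If it is under cup 2 (prior 1/3): only cup 3 is available, probability 1; weight (1/3)·1 = 1/3.
If it is under cup 3 (prior 1/3): the dealer opened cup 3, so this case is ruled out; weight (1/3)·0 = 0.
The weights sum to 17/27.
So P(the pea under cup 1 | the dealer opened cup 3) = (8/27) / (17/27) = 8/17.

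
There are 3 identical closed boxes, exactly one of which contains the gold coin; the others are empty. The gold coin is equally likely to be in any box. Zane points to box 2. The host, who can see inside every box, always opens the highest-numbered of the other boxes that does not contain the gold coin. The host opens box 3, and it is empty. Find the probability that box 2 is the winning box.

Apply Bayes' rule, conditioning on where the gold coin actually is.
If it is in either of boxes 1 and 2 (prior 1/3 each): box 3 is the highest-numbered option available, probability 1; weight (1/3)·1 = 1/3 each.
If it is in box 3 (prior 1/3): the host opened box 3, so this case is ruled out; weight (1/3)·0 = 0.
The weights sum to 2/3.
So P(the gold coin in box 2 | the host opened box 3) = (1/3) / (2/3) = 1/2.

1/2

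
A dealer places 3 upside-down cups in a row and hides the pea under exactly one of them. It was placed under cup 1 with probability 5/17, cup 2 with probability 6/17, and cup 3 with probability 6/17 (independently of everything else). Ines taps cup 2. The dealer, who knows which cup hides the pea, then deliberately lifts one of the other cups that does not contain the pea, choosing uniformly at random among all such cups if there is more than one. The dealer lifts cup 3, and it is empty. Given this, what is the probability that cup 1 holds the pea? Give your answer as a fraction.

5/8

Apply Bayes' rule, conditioning on where the pea actually is.
If it is under cup 1 (prior 5/17): the dealer has no choice, probability 1; weight (5/17)·1 = 5/17.
If it is under cup 2 (prior 6/17): the dealer has 2 equally likely choices, so probability 1/2; weight (6/17)·(1/2) = 3/17.
If it is under cup 3 (prior 6/17): the dealer opened cup 3, so this case is ruled out; weight (6/17)·0 = 0.
The weights sum to 8/17.
So P(the pea under cup 1 | the dealer opened cup 3) = (5/17) / (8/17) = 5/8.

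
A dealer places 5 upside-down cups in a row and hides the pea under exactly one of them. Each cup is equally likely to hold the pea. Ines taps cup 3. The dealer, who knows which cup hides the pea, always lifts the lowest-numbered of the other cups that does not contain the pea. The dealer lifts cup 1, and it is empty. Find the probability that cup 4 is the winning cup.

Apply Bayes' rule, conditioning on where the pea actually is.
If it is under cup 1 (prior 1/5): the dealer opened cup 1, so this case is ruled out; weight (1/5)·0 = 0.
If it is under any of cups 2, 3, 4, and 5 (prior 1/5 each): cup 1 is the lowest-numbered option available, probability 1; weight (1/5)·1 = 1/5 each.
The weights sum to 4/5.
So P(the pea under cup 4 | the dealer opened cup 1) = (1/5) / (4/5) = 1/4.

1/4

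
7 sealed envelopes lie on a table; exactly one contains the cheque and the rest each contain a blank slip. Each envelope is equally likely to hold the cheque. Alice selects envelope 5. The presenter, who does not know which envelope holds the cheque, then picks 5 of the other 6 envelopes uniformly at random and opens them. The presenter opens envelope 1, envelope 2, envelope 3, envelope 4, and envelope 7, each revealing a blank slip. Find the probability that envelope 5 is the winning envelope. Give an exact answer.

1/2

Because the presenter chose which envelopes to open without knowing where the cheque is, the choice is independent of the prize location. Learning that none of the 5 opened envelopes holds the cheque simply rules out those 5 locations and leaves the remaining 2 envelopes still equally likely by symmetry.
So P(the cheque in envelope 5) = 1/2.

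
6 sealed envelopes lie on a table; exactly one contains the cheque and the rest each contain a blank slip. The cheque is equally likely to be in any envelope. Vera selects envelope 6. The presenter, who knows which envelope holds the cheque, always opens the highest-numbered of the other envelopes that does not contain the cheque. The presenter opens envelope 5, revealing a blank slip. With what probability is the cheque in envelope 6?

Condition on the true location of the cheque.
If it is in any of envelopes 1, 2, 3, 4, and 6 (prior 1/6 each): envelope 5 is the highest-numbered option available, probability 1; weight (1/6)·1 = 1/6 each.
If it is in envelope 5 (prior 1/6): the presenter opened envelope 5, so this case is ruled out; weight (1/6)·0 = 0.
The weights sum to 5/6.
So P(the cheque in envelope 6 | the presenter opened envelope 5) = (1/6) / (5/6) = 1/5.

1/5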